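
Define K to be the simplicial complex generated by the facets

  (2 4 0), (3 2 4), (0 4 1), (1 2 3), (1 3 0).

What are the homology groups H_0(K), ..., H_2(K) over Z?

We work with the vertex ordering 0 < 1 < 2 < 3 < 4. The simplices of K, each written with vertices in increasing order, are:

  0-simplices (5): [0], [1], [2], [3], [4]
  1-simplices (10): [0,1], [0,2], [0,3], [0,4], [1,2], [1,3], [1,4], [2,3], [2,4], [3,4]
  2-simplices (5): [0,1,3], [0,1,4], [0,2,4], [1,2,3], [2,3,4]

Hence C_0 ≅ Z^5, C_1 ≅ Z^10, C_2 ≅ Z^5.

Boundary ∂_1: C_1 → C_0 maps an edge to its endpoints' difference, ∂[p,q] = q − p.
The 5×10 boundary matrix has rank 4 and Smith normal form diag(1,1,1,1).

Boundary ∂_2: C_2 → C_1 sends each 2-simplex [p,q,r] to [q,r] − [p,r] + [p,q]. For instance
  ∂[2,3,4] = [3,4] − [2,4] + [2,3],
  ∂[0,1,4] = [1,4] − [0,4] + [0,1].
As a 10×5 matrix over Z this has rank 5, with invariant factors (1,1,1,1,1).

Now H_k = ker ∂_k / im ∂_{k+1}, so:

  H_0: rank C_0 − rank ∂_1 = 5 − 4 = 1, and the invariant factors of ∂_1 are all 1, so H_0 = Z.
  H_1: rank ker ∂_1 − rank ∂_2 = (10 − 4) − 5 = 1, and the invariant factors of ∂_2 are all 1, so H_1 = Z.
  H_2: rank ker ∂_2 − rank ∂_3 = (5 − 5) − 0 = 0, and there is no ∂_3, so H_2 = 0.

As a check, the Euler characteristic is 5 − 10 + 5 = 0, which agrees with 1 − 1 + 0 = 0.

H_0 = Z,  H_1 = Z,  H_2 = 0.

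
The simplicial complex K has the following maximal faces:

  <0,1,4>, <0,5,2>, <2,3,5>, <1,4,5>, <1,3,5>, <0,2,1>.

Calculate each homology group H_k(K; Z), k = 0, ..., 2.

Take the total order 0 < 1 < 2 < 3 < 4 < 5 on the vertex set. Then K (dimension 2) consists of the simplices:

  0-simplices (6): [0], [1], [2], [3], [4], [5]
  1-simplices (12): [0,1], [0,2], [0,4], [0,5], [1,2], [1,3], [1,4], [1,5], [2,3], [2,5], [3,5], [4,5]
  2-simplices (6): [0,1,2], [0,1,4], [0,2,5], [1,3,5], [1,4,5], [2,3,5]

Hence C_0 ≅ Z^6, C_1 ≅ Z^12, C_2 ≅ Z^6.

Boundary ∂_1: C_1 → C_0 is given by ∂[p,q] = [q] − [p]. For instance
  ∂[0,4] = [4] − [0].
As a 6×12 matrix over Z this has rank 5, with invariant factors (1,1,1,1,1).

The boundary map ∂_2: C_2 → C_1 sends each 2-simplex [p,q,r] to [q,r] − [p,r] + [p,q]. For instance
  ∂[0,2,5] = [2,5] − [0,5] + [0,2],
  ∂[2,3,5] = [3,5] − [2,5] + [2,3].
The resulting 12×6 matrix has rank 6, and its Smith normal form has invariant factors (1,1,1,1,1,1).

Computing H_k = (kernel of ∂_k) / (image of ∂_{k+1}):

  H_0: rank C_0 − rank ∂_1 = 6 − 5 = 1, and the invariant factors of ∂_1 are all 1, so H_0 ≅ Z.
  H_1: rank ker ∂_1 − rank ∂_2 = (12 − 5) − 6 = 1, and the invariant factors of ∂_2 are all 1, so H_1 ≅ Z.
  H_2: rank ker ∂_2 − rank ∂_3 = (6 − 6) − 0 = 0, and there is no ∂_3, so H_2 ≅ 0.

H_0 = Z,  H_1 = Z,  H_2 = 0.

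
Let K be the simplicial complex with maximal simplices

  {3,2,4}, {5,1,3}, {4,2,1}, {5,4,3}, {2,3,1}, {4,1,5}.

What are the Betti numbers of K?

b_0 = 1, b_1 = 0, b_2 = 1.

We work with the vertex ordering 1 < 2 < 3 < 4 < 5. The simplices of K, each written with vertices in increasing order, are:

  0-simplices (5): [1], [2], [3], [4], [5]
  1-simplices (9): [1,2], [1,3], [1,4], [1,5], [2,3], [2,4], [3,4], [3,5], [4,5]
  2-simplices (6): [1,2,3], [1,2,4], [1,3,5], [1,4,5], [2,3,4], [3,4,5]

so the chain groups are C_0 ≅ Z^5, C_1 ≅ Z^9, C_2 ≅ Z^6.

Boundary ∂_1: C_1 → C_0 maps an edge to its endpoints' difference, ∂[p,q] = q − p. For instance
  ∂[1,3] = [3] − [1].
This gives a 5×9 integer matrix of rank 4; reducing to Smith normal form yields diagonal entries (1,1,1,1).

Boundary ∂_2: C_2 → C_1 acts by ∂[p,q,r] = [q,r] − [p,r] + [p,q]. For instance
  ∂[2,3,4] = [3,4] − [2,4] + [2,3],
  ∂[1,3,5] = [3,5] − [1,5] + [1,3].
This gives a 9×6 integer matrix of rank 5; reducing to Smith normal form yields diagonal entries (1,1,1,1,1).

Reading off H_k = ker ∂_k / im ∂_{k+1}:

  H_0: rank C_0 − rank ∂_1 = 5 − 4 = 1, and the invariant factors of ∂_1 are all 1, so H_0 ≅ Z.
  H_1: rank ker ∂_1 − rank ∂_2 = (9 − 4) − 5 = 0, and the invariant factors of ∂_2 are all 1, so H_1 ≅ 0.
  H_2: rank ker ∂_2 − rank ∂_3 = (6 − 5) − 0 = 1, and there is no ∂_3, so H_2 ≅ Z.

As a check, the Euler characteristic is 5 − 9 + 6 = 2, which agrees with 1 − 0 + 1 = 2.

Hence the Betti numbers are b_0 = 1, b_1 = 0, b_2 = 1.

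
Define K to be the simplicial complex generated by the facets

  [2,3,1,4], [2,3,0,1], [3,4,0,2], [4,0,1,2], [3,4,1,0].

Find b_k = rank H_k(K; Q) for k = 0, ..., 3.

b_0 = 1, b_1 = 0, b_2 = 0, b_3 = 1.

We work with the vertex ordering 0 < 1 < 2 < 3 < 4. The simplices of K, each written with vertices in increasing order, are:

  0-simplices (5): [0], [1], [2], [3], [4]
  1-simplices (10): [0,1], [0,2], [0,3], [0,4], [1,2], [1,3], [1,4], [2,3], [2,4], [3,4]
  2-simplices (10): [0,1,2], [0,1,3], [0,1,4], [0,2,3], [0,2,4], [0,3,4], [1,2,3], [1,2,4], [1,3,4], [2,3,4]
  3-simplices (5): [0,1,2,3], [0,1,2,4], [0,1,3,4], [0,2,3,4], [1,2,3,4]

so the chain groups are C_0 ≅ Z^5, C_1 ≅ Z^10, C_2 ≅ Z^10, C_3 ≅ Z^5.

Boundary ∂_1: C_1 → C_0 is given by ∂[p,q] = [q] − [p]. For instance
  ∂[3,4] = [4] − [3].
This gives a 5×10 integer matrix of rank 4; reducing to Smith normal form yields diagonal entries (1,1,1,1).

Boundary ∂_2: C_2 → C_1 sends each 2-simplex [p,q,r] to [q,r] − [p,r] + [p,q]. For instance
  ∂[1,2,4] = [2,4] − [1,4] + [1,2],
  ∂[0,2,4] = [2,4] − [0,4] + [0,2].
The 10×10 boundary matrix has rank 6 and Smith normal form diag(1,1,1,1,1,1).

∂_3: C_3 → C_2 sends each 3-simplex σ to the alternating sum Σ_i (−1)^i (σ with its i-th vertex removed). For instance
  ∂[0,2,3,4] = [2,3,4] − [0,3,4] + [0,2,4] − [0,2,3],
  ∂[1,2,3,4] = [2,3,4] − [1,3,4] + [1,2,4] − [1,2,3].
The 10×5 boundary matrix has rank 4 and Smith normal form diag(1,1,1,1).

Computing H_k = (kernel of ∂_k) / (image of ∂_{k+1}):

  H_0: rank C_0 − rank ∂_1 = 5 − 4 = 1, and the invariant factors of ∂_1 are all 1, so H_0 ≅ Z.
  H_1: rank ker ∂_1 − rank ∂_2 = (10 − 4) − 6 = 0, and the invariant factors of ∂_2 are all 1, so H_1 ≅ 0.
  H_2: rank ker ∂_2 − rank ∂_3 = (10 − 6) − 4 = 0, and the invariant factors of ∂_3 are all 1, so H_2 ≅ 0.
  H_3: rank ker ∂_3 − rank ∂_4 = (5 − 4) − 0 = 1, and there is no ∂_4, so H_3 ≅ Z.

As a check, the Euler characteristic is 5 − 10 + 10 − 5 = 0, which agrees with 1 − 0 + 0 − 1 = 0.
(K is a triangulation of the 3-sphere S^3.)

Hence the Betti numbers are b_0 = 1, b_1 = 0, b_2 = 0, b_3 = 1.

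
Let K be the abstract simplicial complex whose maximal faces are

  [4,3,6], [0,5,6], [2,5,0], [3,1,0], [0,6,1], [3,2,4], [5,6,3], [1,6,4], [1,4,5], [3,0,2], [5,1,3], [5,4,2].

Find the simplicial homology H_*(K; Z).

We work with the vertex ordering 0 < 1 < 2 < 3 < 4 < 5 < 6. The simplices of K, each written with vertices in increasing order, are:

  0-simplices (7): [0], [1], [2], [3], [4], [5], [6]
  1-simplices (18): [0,1], [0,2], [0,3], [0,5], [0,6], [1,3], [1,4], [1,5], [1,6], [2,3], [2,4], [2,5], [3,4], [3,5], [3,6], [4,5], [4,6], [5,6]
  2-simplices (12): [0,1,3], [0,1,6], [0,2,3], [0,2,5], [0,5,6], [1,3,5], [1,4,5], [1,4,6], [2,3,4], [2,4,5], [3,4,6], [3,5,6]

giving chain groups C_0 ≅ Z^7, C_1 ≅ Z^18, C_2 ≅ Z^12.

∂_1: C_1 → C_0 sends each edge [p,q] (with p < q) to q − p. For instance
  ∂[0,5] = [5] − [0].
This gives a 7×18 integer matrix of rank 6; reducing to Smith normal form yields diagonal entries (1,1,1,1,1,1).

Boundary ∂_2: C_2 → C_1 sends each 2-simplex [p,q,r] to [q,r] − [p,r] + [p,q]. For instance
  ∂[2,4,5] = [4,5] − [2,5] + [2,4],
  ∂[2,3,4] = [3,4] − [2,4] + [2,3].
As a 18×12 matrix over Z this has rank 12, with invariant factors (1,1,1,1,1,1,1,1,1,1,1,2).

Computing H_k = (kernel of ∂_k) / (image of ∂_{k+1}):

  H_0: rank C_0 − rank ∂_1 = 7 − 6 = 1, and the invariant factors of ∂_1 are all 1, so H_0 ≅ Z.
  H_1: rank ker ∂_1 − rank ∂_2 = (18 − 6) − 12 = 0, and ∂_2 has invariant factor 2 > 1, so H_1 ≅ Z/2.
  H_2: rank ker ∂_2 − rank ∂_3 = (12 − 12) − 0 = 0, and there is no ∂_3, so H_2 ≅ 0.

H_0 = Z,  H_1 = Z/2,  H_2 = 0.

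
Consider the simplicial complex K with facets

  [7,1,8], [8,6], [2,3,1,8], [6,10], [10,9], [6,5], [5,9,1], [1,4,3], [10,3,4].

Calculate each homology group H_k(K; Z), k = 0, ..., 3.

H_0 ≅ Z,  H_1 ≅ Z^3,  H_2 = 0,  H_3 = 0.

Fix the vertex order 1 < 2 < 3 < 4 < 5 < 6 < 7 < 8 < 9 < 10 and write every simplex with vertices in increasing order. Then dim K = 3 and the simplices of K are:

  0-simplices (10): [1], [2], [3], [4], [5], [6], [7], [8], [9], [10]
  1-simplices (19): [1,2], [1,3], [1,4], [1,5], [1,7], [1,8], [1,9], [2,3], [2,8], [3,4], [3,8], [3,10], [4,10], [5,6], [5,9], [6,8], [6,10], [7,8], [9,10]
  2-simplices (8): [1,2,3], [1,2,8], [1,3,4], [1,3,8], [1,5,9], [1,7,8], [2,3,8], [3,4,10]
  3-simplices (1): [1,2,3,8]

Hence C_0 ≅ Z^10, C_1 ≅ Z^19, C_2 ≅ Z^8, C_3 ≅ Z^1.

Boundary ∂_1: C_1 → C_0 maps an edge to its endpoints' difference, ∂[p,q] = q − p. For instance
  ∂[2,3] = [3] − [2].
This gives a 10×19 integer matrix of rank 9; reducing to Smith normal form yields diagonal entries (1,1,1,1,1,1,1,1,1).

Boundary ∂_2: C_2 → C_1 acts by ∂[p,q,r] = [q,r] − [p,r] + [p,q]. For instance
  ∂[1,5,9] = [5,9] − [1,9] + [1,5],
  ∂[3,4,10] = [4,10] − [3,10] + [3,4].
The 19×8 boundary matrix has rank 7 and Smith normal form diag(1,1,1,1,1,1,1).

The boundary map ∂_3: C_3 → C_2 sends each 3-simplex σ to the alternating sum Σ_i (−1)^i (σ with its i-th vertex removed). For instance
  ∂[1,2,3,8] = [2,3,8] − [1,3,8] + [1,2,8] − [1,2,3].
The resulting 8×1 matrix has rank 1, and its Smith normal form has invariant factors (1).

Reading off H_k = ker ∂_k / im ∂_{k+1}:

  H_0: rank C_0 − rank ∂_1 = 10 − 9 = 1, and the invariant factors of ∂_1 are all 1, so H_0 = Z.
  H_1: rank ker ∂_1 − rank ∂_2 = (19 − 9) − 7 = 3, and the invariant factors of ∂_2 are all 1, so H_1 = Z^3.
  H_2: rank ker ∂_2 − rank ∂_3 = (8 − 7) − 1 = 0, and the invariant factors of ∂_3 are all 1, so H_2 = 0.
  H_3: rank ker ∂_3 − rank ∂_4 = (1 − 1) − 0 = 0, and there is no ∂_4, so H_3 = 0.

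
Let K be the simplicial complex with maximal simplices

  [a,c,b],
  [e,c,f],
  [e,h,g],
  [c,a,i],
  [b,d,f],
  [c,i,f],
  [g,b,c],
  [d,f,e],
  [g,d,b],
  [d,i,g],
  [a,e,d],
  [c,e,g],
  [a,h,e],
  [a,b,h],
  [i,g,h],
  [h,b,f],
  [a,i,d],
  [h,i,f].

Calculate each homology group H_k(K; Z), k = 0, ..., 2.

Fix the vertex order a < b < c < d < e < f < g < h < i and write every simplex with vertices in increasing order. Then dim K = 2 and the simplices of K are:

  0-simplices (9): a, b, c, d, e, f, g, h, i
  1-simplices (27): ab, ac, ad, ae, ah, ai, bc, bd, bf, bg, bh, ce, cf, cg, ci, de, df, dg, di, ef, eg, eh, fh, fi, gh, gi, hi
  2-simplices (18): abc, abh, aci, ade, adi, aeh, bcg, bdf, bdg, bfh, cef, ceg, cfi, def, dgi, egh, fhi, ghi

giving chain groups C_0 ≅ Z^9, C_1 ≅ Z^27, C_2 ≅ Z^18.

∂_1: C_1 → C_0 is given by ∂[p,q] = [q] − [p].
This gives a 9×27 integer matrix of rank 8; reducing to Smith normal form yields diagonal entries (1,1,1,1,1,1,1,1).

The boundary map ∂_2: C_2 → C_1 acts by ∂[p,q,r] = [q,r] − [p,r] + [p,q]. For instance
  ∂aci = ci − ai + ac,
  ∂ghi = hi − gi + gh.
As a 27×18 matrix over Z this has rank 17, with invariant factors (1,1,1,1,1,1,1,1,1,1,1,1,1,1,1,1,1).

Computing H_k = (kernel of ∂_k) / (image of ∂_{k+1}):

  H_0: rank C_0 − rank ∂_1 = 9 − 8 = 1, and the invariant factors of ∂_1 are all 1, so H_0 = Z.
  H_1: rank ker ∂_1 − rank ∂_2 = (27 − 8) − 17 = 2, and the invariant factors of ∂_2 are all 1, so H_1 = Z^2.
  H_2: rank ker ∂_2 − rank ∂_3 = (18 − 17) − 0 = 1, and there is no ∂_3, so H_2 = Z.

H_0 ≅ Z,  H_1 ≅ Z^2,  H_2 ≅ Z.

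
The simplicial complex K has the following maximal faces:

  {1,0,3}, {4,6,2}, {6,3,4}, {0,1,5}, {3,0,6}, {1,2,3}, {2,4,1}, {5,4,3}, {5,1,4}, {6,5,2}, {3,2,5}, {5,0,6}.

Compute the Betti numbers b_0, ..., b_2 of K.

b_0 = 1, b_1 = 0, b_2 = 0.

Take the total order 0 < 1 < 2 < 3 < 4 < 5 < 6 on the vertex set. Then K (dimension 2) consists of the simplices:

  0-simplices (7): [0], [1], [2], [3], [4], [5], [6]
  1-simplices (18): [0,1], [0,3], [0,5], [0,6], [1,2], [1,3], [1,4], [1,5], [2,3], [2,4], [2,5], [2,6], [3,4], [3,5], [3,6], [4,5], [4,6], [5,6]
  2-simplices (12): [0,1,3], [0,1,5], [0,3,6], [0,5,6], [1,2,3], [1,2,4], [1,4,5], [2,3,5], [2,4,6], [2,5,6], [3,4,5], [3,4,6]

giving chain groups C_0 ≅ Z^7, C_1 ≅ Z^18, C_2 ≅ Z^12.

∂_1: C_1 → C_0 maps an edge to its endpoints' difference, ∂[p,q] = q − p.
The 7×18 boundary matrix has rank 6 and Smith normal form diag(1,1,1,1,1,1).

Boundary ∂_2: C_2 → C_1 acts by ∂[p,q,r] = [q,r] − [p,r] + [p,q]. For instance
  ∂[2,3,5] = [3,5] − [2,5] + [2,3],
  ∂[3,4,5] = [4,5] − [3,5] + [3,4].
As a 18×12 matrix over Z this has rank 12, with invariant factors (1,1,1,1,1,1,1,1,1,1,1,2).

Reading off H_k = ker ∂_k / im ∂_{k+1}:

  H_0: rank C_0 − rank ∂_1 = 7 − 6 = 1, and the invariant factors of ∂_1 are all 1, so H_0 ≅ Z.
  H_1: rank ker ∂_1 − rank ∂_2 = (18 − 6) − 12 = 0, and ∂_2 has invariant factor 2 > 1, so H_1 ≅ Z/2.
  H_2: rank ker ∂_2 − rank ∂_3 = (12 − 12) − 0 = 0, and there is no ∂_3, so H_2 ≅ 0.

As a check, the Euler characteristic is 7 − 18 + 12 = 1, which agrees with 1 − 0 + 0 = 1.

Hence the Betti numbers are b_0 = 1, b_1 = 0, b_2 = 0.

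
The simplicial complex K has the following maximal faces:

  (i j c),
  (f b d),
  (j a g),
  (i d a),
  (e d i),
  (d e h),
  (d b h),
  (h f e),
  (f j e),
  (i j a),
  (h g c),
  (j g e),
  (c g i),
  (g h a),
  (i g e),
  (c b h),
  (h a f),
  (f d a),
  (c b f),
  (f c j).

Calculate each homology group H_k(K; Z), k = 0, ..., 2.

Order the vertices as a < b < c < d < e < f < g < h < i < j. Listing each simplex with vertices in this order, K has dimension 2 with simplices:

  0-simplices (10): a, b, c, d, e, f, g, h, i, j
  1-simplices (30): ad, af, ag, ah, ai, aj, bc, bd, bf, bh, cf, cg, ch, ci, cj, de, df, dh, di, ef, eg, eh, ei, ej, fh, fj, gh, gi, gj, ij
  2-simplices (20): adf, adi, afh, agh, agj, aij, bcf, bch, bdf, bdh, cfj, cgh, cgi, cij, deh, dei, efh, efj, egi, egj

Hence C_0 ≅ Z^10, C_1 ≅ Z^30, C_2 ≅ Z^20.

Boundary ∂_1: C_1 → C_0 sends each edge [p,q] (with p < q) to q − p.
As a 10×30 matrix over Z this has rank 9, with invariant factors (1,1,1,1,1,1,1,1,1).

∂_2: C_2 → C_1 acts by ∂[p,q,r] = [q,r] − [p,r] + [p,q]. For instance
  ∂bcf = cf − bf + bc,
  ∂egj = gj − ej + eg.
The resulting 30×20 matrix has rank 20, and its Smith normal form has invariant factors (1,1,1,1,1,1,1,1,1,1,1,1,1,1,1,1,1,1,1,2).

Computing H_k = (kernel of ∂_k) / (image of ∂_{k+1}):

  H_0: rank C_0 − rank ∂_1 = 10 − 9 = 1, and the invariant factors of ∂_1 are all 1, so H_0 = Z.
  H_1: rank ker ∂_1 − rank ∂_2 = (30 − 9) − 20 = 1, and ∂_2 has invariant factor 2 > 1, so H_1 = Z ⊕ Z_2.
  H_2: rank ker ∂_2 − rank ∂_3 = (20 − 20) − 0 = 0, and there is no ∂_3, so H_2 = 0.

H_0 = Z,  H_1 = Z ⊕ Z_2,  H_2 = 0.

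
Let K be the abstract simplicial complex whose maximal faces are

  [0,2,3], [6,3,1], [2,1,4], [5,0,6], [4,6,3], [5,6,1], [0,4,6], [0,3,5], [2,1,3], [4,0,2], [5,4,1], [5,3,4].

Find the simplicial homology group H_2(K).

H_2 = 0.

Order the vertices as 0 < 1 < 2 < 3 < 4 < 5 < 6. Listing each simplex with vertices in this order, K has dimension 2 with simplices:

  0-simplices (7): [0], [1], [2], [3], [4], [5], [6]
  1-simplices (18): [0,2], [0,3], [0,4], [0,5], [0,6], [1,2], [1,3], [1,4], [1,5], [1,6], [2,3], [2,4], [3,4], [3,5], [3,6], [4,5], [4,6], [5,6]
  2-simplices (12): [0,2,3], [0,2,4], [0,3,5], [0,4,6], [0,5,6], [1,2,3], [1,2,4], [1,3,6], [1,4,5], [1,5,6], [3,4,5], [3,4,6]

so the chain groups are C_0 ≅ Z^7, C_1 ≅ Z^18, C_2 ≅ Z^12.

The boundary map ∂_1: C_1 → C_0 maps an edge to its endpoints' difference, ∂[p,q] = q − p.
As a 7×18 matrix over Z this has rank 6, with invariant factors (1,1,1,1,1,1).

∂_2: C_2 → C_1 maps a triangle to the signed sum of its edges. For instance
  ∂[0,4,6] = [4,6] − [0,6] + [0,4],
  ∂[0,5,6] = [5,6] − [0,6] + [0,5].
The resulting 18×12 matrix has rank 12, and its Smith normal form has invariant factors (1,1,1,1,1,1,1,1,1,1,1,2).

Reading off H_k = ker ∂_k / im ∂_{k+1}:

  H_2: rank ker ∂_2 − rank ∂_3 = (12 − 12) − 0 = 0, and there is no ∂_3, so H_2 = 0.

(K is a triangulation of the real projective plane RP^2.)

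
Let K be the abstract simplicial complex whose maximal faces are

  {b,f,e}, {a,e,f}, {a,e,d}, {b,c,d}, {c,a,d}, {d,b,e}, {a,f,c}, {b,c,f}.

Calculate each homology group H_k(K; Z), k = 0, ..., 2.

Order the vertices as a < b < c < d < e < f. Listing each simplex with vertices in this order, K has dimension 2 with simplices:

  0-simplices (6): a, b, c, d, e, f
  1-simplices (12): ac, ad, ae, af, bc, bd, be, bf, cd, cf, de, ef
  2-simplices (8): acd, acf, ade, aef, bcd, bcf, bde, bef

so the chain groups are C_0 ≅ Z^6, C_1 ≅ Z^12, C_2 ≅ Z^8.

∂_1: C_1 → C_0 maps an edge to its endpoints' difference, ∂[p,q] = q − p. For instance
  ∂de = e − d.
This gives a 6×12 integer matrix of rank 5; reducing to Smith normal form yields diagonal entries (1,1,1,1,1).

∂_2: C_2 → C_1 sends each 2-simplex [p,q,r] to [q,r] − [p,r] + [p,q]. For instance
  ∂bcf = cf − bf + bc,
  ∂acd = cd − ad + ac.
As a 12×8 matrix over Z this has rank 7, with invariant factors (1,1,1,1,1,1,1).

Reading off H_k = ker ∂_k / im ∂_{k+1}:

  H_0: rank C_0 − rank ∂_1 = 6 − 5 = 1, and the invariant factors of ∂_1 are all 1, so H_0 = Z.
  H_1: rank ker ∂_1 − rank ∂_2 = (12 − 5) − 7 = 0, and the invariant factors of ∂_2 are all 1, so H_1 = 0.
  H_2: rank ker ∂_2 − rank ∂_3 = (8 − 7) − 0 = 1, and there is no ∂_3, so H_2 = Z.

As a check, the Euler characteristic is 6 − 12 + 8 = 2, which agrees with 1 − 0 + 1 = 2.
(K is a triangulation of the 2-sphere S^2.)

H_0 ≅ Z,  H_1 = 0,  H_2 ≅ Z.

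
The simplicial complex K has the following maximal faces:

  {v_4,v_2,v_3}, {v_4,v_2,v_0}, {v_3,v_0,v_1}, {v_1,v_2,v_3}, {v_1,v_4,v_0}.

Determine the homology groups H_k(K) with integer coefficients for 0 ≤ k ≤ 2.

K has 5 vertices, 10 edges, 5 triangles.
rank ∂_0 = 0, rank ∂_1 = 4 ⇒ b_0 = 5 − 0 − 4 = 1; all invariant factors of ∂_1 are 1 so no torsion. So H_0 = Z.
rank ∂_1 = 4, rank ∂_2 = 5 ⇒ b_1 = 10 − 4 − 5 = 1; all invariant factors of ∂_2 are 1 so no torsion. So H_1 = Z.
rank ∂_2 = 5, rank ∂_3 = 0 ⇒ b_2 = 5 − 5 − 0 = 0. So H_2 = 0.

H_0 ≅ Z,  H_1 ≅ Z,  H_2 = 0.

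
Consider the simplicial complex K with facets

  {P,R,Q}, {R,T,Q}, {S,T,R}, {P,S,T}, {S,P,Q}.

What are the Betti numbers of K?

b_0 = 1, b_1 = 1, b_2 = 0.

Take the total order P < Q < R < S < T on the vertex set. Then K (dimension 2) consists of the simplices:

  0-simplices (5): P, Q, R, S, T
  1-simplices (10): PQ, PR, PS, PT, QR, QS, QT, RS, RT, ST
  2-simplices (5): PQR, PQS, PST, QRT, RST

Hence C_0 ≅ Z^5, C_1 ≅ Z^10, C_2 ≅ Z^5.

Boundary ∂_1: C_1 → C_0 is given by ∂[p,q] = [q] − [p]. For instance
  ∂QS = S − Q.
This gives a 5×10 integer matrix of rank 4; reducing to Smith normal form yields diagonal entries (1,1,1,1).

∂_2: C_2 → C_1 acts by ∂[p,q,r] = [q,r] − [p,r] + [p,q]. For instance
  ∂RST = ST − RT + RS,
  ∂PQR = QR − PR + PQ.
The resulting 10×5 matrix has rank 5, and its Smith normal form has invariant factors (1,1,1,1,1).

Now H_k = ker ∂_k / im ∂_{k+1}, so:

  H_0: rank C_0 − rank ∂_1 = 5 − 4 = 1, and the invariant factors of ∂_1 are all 1, so H_0 ≅ Z.
  H_1: rank ker ∂_1 − rank ∂_2 = (10 − 4) − 5 = 1, and the invariant factors of ∂_2 are all 1, so H_1 ≅ Z.
  H_2: rank ker ∂_2 − rank ∂_3 = (5 − 5) − 0 = 0, and there is no ∂_3, so H_2 ≅ 0.

As a check, the Euler characteristic is 5 − 10 + 5 = 0, which agrees with 1 − 1 + 0 = 0.
(K is a triangulation of the Möbius band.)

Hence the Betti numbers are b_0 = 1, b_1 = 1, b_2 = 0.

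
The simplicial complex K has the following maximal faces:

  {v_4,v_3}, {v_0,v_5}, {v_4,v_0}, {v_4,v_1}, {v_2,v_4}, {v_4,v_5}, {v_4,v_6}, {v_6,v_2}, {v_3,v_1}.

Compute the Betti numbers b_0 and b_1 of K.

b_0 = 1, b_1 = 3.

Order the vertices as v_0 < v_1 < v_2 < v_3 < v_4 < v_5 < v_6. Listing each simplex with vertices in this order, K has dimension 1 with simplices:

  0-simplices (7): [v_0], [v_1], [v_2], [v_3], [v_4], [v_5], [v_6]
  1-simplices (9): [v_0,v_4], [v_0,v_5], [v_1,v_3], [v_1,v_4], [v_2,v_4], [v_2,v_6], [v_3,v_4], [v_4,v_5], [v_4,v_6]

Hence C_0 ≅ Z^7, C_1 ≅ Z^9.

Boundary ∂_1: C_1 → C_0 maps an edge to its endpoints' difference, ∂[p,q] = q − p.
The resulting 7×9 matrix has rank 6, and its Smith normal form has invariant factors (1,1,1,1,1,1).

Reading off H_k = ker ∂_k / im ∂_{k+1}:

  H_0: rank C_0 − rank ∂_1 = 7 − 6 = 1, and the invariant factors of ∂_1 are all 1, so H_0 ≅ Z.
  H_1: rank ker ∂_1 − rank ∂_2 = (9 − 6) − 0 = 3, and there is no ∂_2, so H_1 ≅ Z^3.

As a check, the Euler characteristic is 7 − 9 = -2, which agrees with 1 − 3 = -2.
(K is a triangulation of a wedge of 3 circles.)

Hence the Betti numbers are b_0 = 1, b_1 = 3.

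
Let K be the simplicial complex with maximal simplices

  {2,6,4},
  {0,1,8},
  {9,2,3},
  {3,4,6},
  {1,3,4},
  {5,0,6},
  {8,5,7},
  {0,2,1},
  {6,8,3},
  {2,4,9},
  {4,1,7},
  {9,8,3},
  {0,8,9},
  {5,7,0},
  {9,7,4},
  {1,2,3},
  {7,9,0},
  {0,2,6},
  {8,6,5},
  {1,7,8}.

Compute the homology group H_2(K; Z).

H_2 ≅ 0.

Order the vertices as 0 < 1 < 2 < 3 < 4 < 5 < 6 < 7 < 8 < 9. Listing each simplex with vertices in this order, K has dimension 2 with simplices:

  0-simplices (10): [0], [1], [2], [3], [4], [5], [6], [7], [8], [9]
  1-simplices (30): (30 of them)
  2-simplices (20): (20 of them)

giving chain groups C_0 ≅ Z^10, C_1 ≅ Z^30, C_2 ≅ Z^20.

∂_1: C_1 → C_0 maps an edge to its endpoints' difference, ∂[p,q] = q − p. For instance
  ∂[0,6] = [6] − [0].
The 10×30 boundary matrix has rank 9 and Smith normal form diag(1,1,1,1,1,1,1,1,1).

Boundary ∂_2: C_2 → C_1 maps a triangle to the signed sum of its edges. For instance
  ∂[0,5,6] = [5,6] − [0,6] + [0,5],
  ∂[0,2,6] = [2,6] − [0,6] + [0,2].
The 30×20 boundary matrix has rank 20 and Smith normal form diag(1,1,1,1,1,1,1,1,1,1,1,1,1,1,1,1,1,1,1,2).

Computing H_k = (kernel of ∂_k) / (image of ∂_{k+1}):

  H_2: rank ker ∂_2 − rank ∂_3 = (20 − 20) − 0 = 0, and there is no ∂_3, so H_2 = 0.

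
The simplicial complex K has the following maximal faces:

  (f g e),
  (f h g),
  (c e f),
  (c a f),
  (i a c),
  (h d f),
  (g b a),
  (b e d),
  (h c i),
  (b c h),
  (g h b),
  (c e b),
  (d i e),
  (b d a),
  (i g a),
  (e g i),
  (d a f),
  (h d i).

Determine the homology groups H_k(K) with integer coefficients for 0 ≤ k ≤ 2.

We work with the vertex ordering a < b < c < d < e < f < g < h < i. The simplices of K, each written with vertices in increasing order, are:

  0-simplices (9): a, b, c, d, e, f, g, h, i
  1-simplices (27): ab, ac, ad, af, ag, ai, bc, bd, be, bg, bh, ce, cf, ch, ci, de, df, dh, di, ef, eg, ei, fg, fh, gh, gi, hi
  2-simplices (18): abd, abg, acf, aci, adf, agi, bce, bch, bde, bgh, cef, chi, dei, dfh, dhi, efg, egi, fgh

Hence C_0 ≅ Z^9, C_1 ≅ Z^27, C_2 ≅ Z^18.

∂_1: C_1 → C_0 sends each edge [p,q] (with p < q) to q − p.
The 9×27 boundary matrix has rank 8 and Smith normal form diag(1,1,1,1,1,1,1,1).

∂_2: C_2 → C_1 sends each 2-simplex [p,q,r] to [q,r] − [p,r] + [p,q]. For instance
  ∂agi = gi − ai + ag,
  ∂bch = ch − bh + bc.
As a 27×18 matrix over Z this has rank 17, with invariant factors (1,1,1,1,1,1,1,1,1,1,1,1,1,1,1,1,1).

From H_k ≅ ker(∂_k) / im(∂_{k+1}) we obtain:

  H_0: rank C_0 − rank ∂_1 = 9 − 8 = 1, and the invariant factors of ∂_1 are all 1, so H_0 = Z.
  H_1: rank ker ∂_1 − rank ∂_2 = (27 − 8) − 17 = 2, and the invariant factors of ∂_2 are all 1, so H_1 = Z^2.
  H_2: rank ker ∂_2 − rank ∂_3 = (18 − 17) − 0 = 1, and there is no ∂_3, so H_2 = Z.

As a check, the Euler characteristic is 9 − 27 + 18 = 0, which agrees with 1 − 2 + 1 = 0.

H_0 = Z,  H_1 = Z^2,  H_2 = Z.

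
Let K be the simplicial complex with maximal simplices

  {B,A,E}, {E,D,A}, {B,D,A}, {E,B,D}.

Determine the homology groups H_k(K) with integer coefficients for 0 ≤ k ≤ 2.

Fix the vertex order A < B < D < E and write every simplex with vertices in increasing order. Then dim K = 2 and the simplices of K are:

  0-simplices (4): A, B, D, E
  1-simplices (6): AB, AD, AE, BD, BE, DE
  2-simplices (4): ABD, ABE, ADE, BDE

giving chain groups C_0 ≅ Z^4, C_1 ≅ Z^6, C_2 ≅ Z^4.

Boundary ∂_1: C_1 → C_0 maps an edge to its endpoints' difference, ∂[p,q] = q − p.
The 4×6 boundary matrix has rank 3 and Smith normal form diag(1,1,1).

∂_2: C_2 → C_1 maps a triangle to the signed sum of its edges. For instance
  ∂ABD = BD − AD + AB,
  ∂ABE = BE − AE + AB.
As a 6×4 matrix over Z this has rank 3, with invariant factors (1,1,1).

Reading off H_k = ker ∂_k / im ∂_{k+1}:

  H_0: rank C_0 − rank ∂_1 = 4 − 3 = 1, and the invariant factors of ∂_1 are all 1, so H_0 = Z.
  H_1: rank ker ∂_1 − rank ∂_2 = (6 − 3) − 3 = 0, and the invariant factors of ∂_2 are all 1, so H_1 = 0.
  H_2: rank ker ∂_2 − rank ∂_3 = (4 − 3) − 0 = 1, and there is no ∂_3, so H_2 = Z.

H_0 = Z,  H_1 = 0,  H_2 = Z.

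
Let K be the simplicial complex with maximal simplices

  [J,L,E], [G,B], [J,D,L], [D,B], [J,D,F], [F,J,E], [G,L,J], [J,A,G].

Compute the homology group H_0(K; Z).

H_0 = Z.

K has 8 vertices, 14 edges, 6 triangles.
rank ∂_0 = 0, rank ∂_1 = 7 ⇒ b_0 = 8 − 0 − 7 = 1; all invariant factors of ∂_1 are 1 so no torsion. So H_0 = Z.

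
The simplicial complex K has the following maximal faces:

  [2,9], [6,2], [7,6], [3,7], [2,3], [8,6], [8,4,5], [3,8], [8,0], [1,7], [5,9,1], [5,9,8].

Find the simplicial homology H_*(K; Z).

Take the total order 0 < 1 < 2 < 3 < 4 < 5 < 6 < 7 < 8 < 9 on the vertex set. Then K (dimension 2) consists of the simplices:

  0-simplices (10): [0], [1], [2], [3], [4], [5], [6], [7], [8], [9]
  1-simplices (16): [0,8], [1,5], [1,7], [1,9], [2,3], [2,6], [2,9], [3,7], [3,8], [4,5], [4,8], [5,8], [5,9], [6,7], [6,8], [8,9]
  2-simplices (3): [1,5,9], [4,5,8], [5,8,9]

giving chain groups C_0 ≅ Z^10, C_1 ≅ Z^16, C_2 ≅ Z^3.

∂_1: C_1 → C_0 sends each edge [p,q] (with p < q) to q − p.
This gives a 10×16 integer matrix of rank 9; reducing to Smith normal form yields diagonal entries (1,1,1,1,1,1,1,1,1).

Boundary ∂_2: C_2 → C_1 sends each 2-simplex [p,q,r] to [q,r] − [p,r] + [p,q]. For instance
  ∂[1,5,9] = [5,9] − [1,9] + [1,5],
  ∂[5,8,9] = [8,9] − [5,9] + [5,8].
As a 16×3 matrix over Z this has rank 3, with invariant factors (1,1,1).

Computing H_k = (kernel of ∂_k) / (image of ∂_{k+1}):

  H_0: rank C_0 − rank ∂_1 = 10 − 9 = 1, and the invariant factors of ∂_1 are all 1, so H_0 = Z.
  H_1: rank ker ∂_1 − rank ∂_2 = (16 − 9) − 3 = 4, and the invariant factors of ∂_2 are all 1, so H_1 = Z^4.
  H_2: rank ker ∂_2 − rank ∂_3 = (3 − 3) − 0 = 0, and there is no ∂_3, so H_2 = 0.

H_0 ≅ Z,  H_1 ≅ Z^4,  H_2 = 0.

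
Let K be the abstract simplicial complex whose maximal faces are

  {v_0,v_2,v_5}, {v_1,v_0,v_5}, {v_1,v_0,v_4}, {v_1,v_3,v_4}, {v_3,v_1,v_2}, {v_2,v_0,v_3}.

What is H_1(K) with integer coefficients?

We work with the vertex ordering v_0 < v_1 < v_2 < v_3 < v_4 < v_5. The simplices of K, each written with vertices in increasing order, are:

  0-simplices (6): [v_0], [v_1], [v_2], [v_3], [v_4], [v_5]
  1-simplices (12): [v_0,v_1], [v_0,v_2], [v_0,v_3], [v_0,v_4], [v_0,v_5], [v_1,v_2], [v_1,v_3], [v_1,v_4], [v_1,v_5], [v_2,v_3], [v_2,v_5], [v_3,v_4]
  2-simplices (6): [v_0,v_1,v_4], [v_0,v_1,v_5], [v_0,v_2,v_3], [v_0,v_2,v_5], [v_1,v_2,v_3], [v_1,v_3,v_4]

so the chain groups are C_0 ≅ Z^6, C_1 ≅ Z^12, C_2 ≅ Z^6.

The boundary map ∂_1: C_1 → C_0 maps an edge to its endpoints' difference, ∂[p,q] = q − p.
The resulting 6×12 matrix has rank 5, and its Smith normal form has invariant factors (1,1,1,1,1).

∂_2: C_2 → C_1 sends each 2-simplex [p,q,r] to [q,r] − [p,r] + [p,q]. For instance
  ∂[v_0,v_2,v_5] = [v_2,v_5] − [v_0,v_5] + [v_0,v_2],
  ∂[v_0,v_2,v_3] = [v_2,v_3] − [v_0,v_3] + [v_0,v_2].
The resulting 12×6 matrix has rank 6, and its Smith normal form has invariant factors (1,1,1,1,1,1).

From H_k ≅ ker(∂_k) / im(∂_{k+1}) we obtain:

  H_1: rank ker ∂_1 − rank ∂_2 = (12 − 5) − 6 = 1, and the invariant factors of ∂_2 are all 1, so H_1 = Z.

H_1 = Z.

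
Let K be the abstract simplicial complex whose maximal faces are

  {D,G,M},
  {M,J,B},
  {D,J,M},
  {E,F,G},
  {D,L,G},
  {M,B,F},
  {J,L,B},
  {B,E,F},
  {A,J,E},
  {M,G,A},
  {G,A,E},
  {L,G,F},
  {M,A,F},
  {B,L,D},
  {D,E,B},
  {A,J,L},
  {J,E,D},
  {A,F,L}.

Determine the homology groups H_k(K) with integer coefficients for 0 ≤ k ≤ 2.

K has 9 vertices, 27 edges, 18 triangles.
rank ∂_0 = 0, rank ∂_1 = 8 ⇒ b_0 = 9 − 0 − 8 = 1; all invariant factors of ∂_1 are 1 so no torsion. So H_0 ≅ Z.
rank ∂_1 = 8, rank ∂_2 = 18 ⇒ b_1 = 27 − 8 − 18 = 1; ∂_2 has invariant factor(s) [2] giving torsion. So H_1 ≅ Z ⊕ Z_2.
rank ∂_2 = 18, rank ∂_3 = 0 ⇒ b_2 = 18 − 18 − 0 = 0. So H_2 ≅ 0.

H_0 = Z,  H_1 = Z ⊕ Z_2,  H_2 = 0.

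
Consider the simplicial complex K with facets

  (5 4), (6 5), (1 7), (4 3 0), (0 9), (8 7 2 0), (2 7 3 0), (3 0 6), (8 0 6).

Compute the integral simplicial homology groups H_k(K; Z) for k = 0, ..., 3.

We work with the vertex ordering 0 < 1 < 2 < 3 < 4 < 5 < 6 < 7 < 8 < 9. The simplices of K, each written with vertices in increasing order, are:

  0-simplices (10): [0], [1], [2], [3], [4], [5], [6], [7], [8], [9]
  1-simplices (18): [0,2], [0,3], [0,4], [0,6], [0,7], [0,8], [0,9], [1,7], [2,3], [2,7], [2,8], [3,4], [3,6], [3,7], [4,5], [5,6], [6,8], [7,8]
  2-simplices (10): [0,2,3], [0,2,7], [0,2,8], [0,3,4], [0,3,6], [0,3,7], [0,6,8], [0,7,8], [2,3,7], [2,7,8]
  3-simplices (2): [0,2,3,7], [0,2,7,8]

giving chain groups C_0 ≅ Z^10, C_1 ≅ Z^18, C_2 ≅ Z^10, C_3 ≅ Z^2.

The boundary map ∂_1: C_1 → C_0 sends each edge [p,q] (with p < q) to q − p. For instance
  ∂[1,7] = [7] − [1].
The resulting 10×18 matrix has rank 9, and its Smith normal form has invariant factors (1,1,1,1,1,1,1,1,1).

The boundary map ∂_2: C_2 → C_1 acts by ∂[p,q,r] = [q,r] − [p,r] + [p,q]. For instance
  ∂[0,3,4] = [3,4] − [0,4] + [0,3],
  ∂[0,6,8] = [6,8] − [0,8] + [0,6].
The resulting 18×10 matrix has rank 8, and its Smith normal form has invariant factors (1,1,1,1,1,1,1,1).

The boundary map ∂_3: C_3 → C_2 sends each 3-simplex σ to the alternating sum Σ_i (−1)^i (σ with its i-th vertex removed). For instance
  ∂[0,2,7,8] = [2,7,8] − [0,7,8] + [0,2,8] − [0,2,7],
  ∂[0,2,3,7] = [2,3,7] − [0,3,7] + [0,2,7] − [0,2,3].
The 10×2 boundary matrix has rank 2 and Smith normal form diag(1,1).

Computing H_k = (kernel of ∂_k) / (image of ∂_{k+1}):

  H_0: rank C_0 − rank ∂_1 = 10 − 9 = 1, and the invariant factors of ∂_1 are all 1, so H_0 = Z.
  H_1: rank ker ∂_1 − rank ∂_2 = (18 − 9) − 8 = 1, and the invariant factors of ∂_2 are all 1, so H_1 = Z.
  H_2: rank ker ∂_2 − rank ∂_3 = (10 − 8) − 2 = 0, and the invariant factors of ∂_3 are all 1, so H_2 = 0.
  H_3: rank ker ∂_3 − rank ∂_4 = (2 − 2) − 0 = 0, and there is no ∂_4, so H_3 = 0.

As a check, the Euler characteristic is 10 − 18 + 10 − 2 = 0, which agrees with 1 − 1 + 0 − 0 = 0.

H_0 = Z,  H_1 = Z,  H_2 = 0,  H_3 = 0.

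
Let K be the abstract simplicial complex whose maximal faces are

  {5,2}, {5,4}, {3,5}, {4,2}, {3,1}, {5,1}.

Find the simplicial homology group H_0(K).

H_0 = Z.

We work with the vertex ordering 1 < 2 < 3 < 4 < 5. The simplices of K, each written with vertices in increasing order, are:

  0-simplices (5): [1], [2], [3], [4], [5]
  1-simplices (6): [1,3], [1,5], [2,4], [2,5], [3,5], [4,5]

giving chain groups C_0 ≅ Z^5, C_1 ≅ Z^6.

∂_1: C_1 → C_0 maps an edge to its endpoints' difference, ∂[p,q] = q − p.
As a 5×6 matrix over Z this has rank 4, with invariant factors (1,1,1,1).

Computing H_k = (kernel of ∂_k) / (image of ∂_{k+1}):

  H_0: rank C_0 − rank ∂_1 = 5 − 4 = 1, and the invariant factors of ∂_1 are all 1, so H_0 ≅ Z.

(K is a triangulation of a wedge of 2 circles.)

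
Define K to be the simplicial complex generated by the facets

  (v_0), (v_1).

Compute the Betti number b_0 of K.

We work with the vertex ordering v_0 < v_1. The simplices of K, each written with vertices in increasing order, are:

  0-simplices (2): [v_0], [v_1]

giving chain groups C_0 ≅ Z^2.

Reading off H_k = ker ∂_k / im ∂_{k+1}:

  H_0: rank C_0 − rank ∂_1 = 2 − 0 = 2, and there is no ∂_1, so H_0 = Z^2.

Hence the Betti numbers are b_0 = 2.

b_0 = 2.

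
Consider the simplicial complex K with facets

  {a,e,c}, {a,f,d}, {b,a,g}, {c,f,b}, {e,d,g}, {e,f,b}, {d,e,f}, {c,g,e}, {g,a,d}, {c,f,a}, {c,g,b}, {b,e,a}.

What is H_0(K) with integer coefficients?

We work with the vertex ordering a < b < c < d < e < f < g. The simplices of K, each written with vertices in increasing order, are:

  0-simplices (7): a, b, c, d, e, f, g
  1-simplices (18): ab, ac, ad, ae, af, ag, bc, be, bf, bg, ce, cf, cg, de, df, dg, ef, eg
  2-simplices (12): abe, abg, ace, acf, adf, adg, bcf, bcg, bef, ceg, def, deg

so the chain groups are C_0 ≅ Z^7, C_1 ≅ Z^18, C_2 ≅ Z^12.

The boundary map ∂_1: C_1 → C_0 sends each edge [p,q] (with p < q) to q − p. For instance
  ∂cf = f − c.
This gives a 7×18 integer matrix of rank 6; reducing to Smith normal form yields diagonal entries (1,1,1,1,1,1).

The boundary map ∂_2: C_2 → C_1 maps a triangle to the signed sum of its edges. For instance
  ∂acf = cf − af + ac,
  ∂deg = eg − dg + de.
This gives a 18×12 integer matrix of rank 12; reducing to Smith normal form yields diagonal entries (1,1,1,1,1,1,1,1,1,1,1,2).

Now H_k = ker ∂_k / im ∂_{k+1}, so:

  H_0: rank C_0 − rank ∂_1 = 7 − 6 = 1, and the invariant factors of ∂_1 are all 1, so H_0 ≅ Z.

H_0 = Z.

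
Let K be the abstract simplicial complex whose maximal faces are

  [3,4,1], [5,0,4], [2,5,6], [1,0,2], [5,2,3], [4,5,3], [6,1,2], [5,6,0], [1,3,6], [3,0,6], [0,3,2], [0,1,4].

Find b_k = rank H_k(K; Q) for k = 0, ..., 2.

b_0 = 1, b_1 = 0, b_2 = 0.

Fix the vertex order 0 < 1 < 2 < 3 < 4 < 5 < 6 and write every simplex with vertices in increasing order. Then dim K = 2 and the simplices of K are:

  0-simplices (7): [0], [1], [2], [3], [4], [5], [6]
  1-simplices (18): [0,1], [0,2], [0,3], [0,4], [0,5], [0,6], [1,2], [1,3], [1,4], [1,6], [2,3], [2,5], [2,6], [3,4], [3,5], [3,6], [4,5], [5,6]
  2-simplices (12): [0,1,2], [0,1,4], [0,2,3], [0,3,6], [0,4,5], [0,5,6], [1,2,6], [1,3,4], [1,3,6], [2,3,5], [2,5,6], [3,4,5]

Hence C_0 ≅ Z^7, C_1 ≅ Z^18, C_2 ≅ Z^12.

∂_1: C_1 → C_0 is given by ∂[p,q] = [q] − [p]. For instance
  ∂[1,3] = [3] − [1].
This gives a 7×18 integer matrix of rank 6; reducing to Smith normal form yields diagonal entries (1,1,1,1,1,1).

The boundary map ∂_2: C_2 → C_1 sends each 2-simplex [p,q,r] to [q,r] − [p,r] + [p,q]. For instance
  ∂[1,2,6] = [2,6] − [1,6] + [1,2],
  ∂[2,3,5] = [3,5] − [2,5] + [2,3].
As a 18×12 matrix over Z this has rank 12, with invariant factors (1,1,1,1,1,1,1,1,1,1,1,2).

Reading off H_k = ker ∂_k / im ∂_{k+1}:

  H_0: rank C_0 − rank ∂_1 = 7 − 6 = 1, and the invariant factors of ∂_1 are all 1, so H_0 ≅ Z.
  H_1: rank ker ∂_1 − rank ∂_2 = (18 − 6) − 12 = 0, and ∂_2 has invariant factor 2 > 1, so H_1 ≅ Z/2.
  H_2: rank ker ∂_2 − rank ∂_3 = (12 − 12) − 0 = 0, and there is no ∂_3, so H_2 ≅ 0.

Hence the Betti numbers are b_0 = 1, b_1 = 0, b_2 = 0.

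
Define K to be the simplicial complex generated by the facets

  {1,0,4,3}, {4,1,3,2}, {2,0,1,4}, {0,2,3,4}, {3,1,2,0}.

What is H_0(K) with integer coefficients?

Take the total order 0 < 1 < 2 < 3 < 4 on the vertex set. Then K (dimension 3) consists of the simplices:

  0-simplices (5): [0], [1], [2], [3], [4]
  1-simplices (10): [0,1], [0,2], [0,3], [0,4], [1,2], [1,3], [1,4], [2,3], [2,4], [3,4]
  2-simplices (10): [0,1,2], [0,1,3], [0,1,4], [0,2,3], [0,2,4], [0,3,4], [1,2,3], [1,2,4], [1,3,4], [2,3,4]
  3-simplices (5): [0,1,2,3], [0,1,2,4], [0,1,3,4], [0,2,3,4], [1,2,3,4]

giving chain groups C_0 ≅ Z^5, C_1 ≅ Z^10, C_2 ≅ Z^10, C_3 ≅ Z^5.

∂_1: C_1 → C_0 sends each edge [p,q] (with p < q) to q − p. For instance
  ∂[0,4] = [4] − [0].
As a 5×10 matrix over Z this has rank 4, with invariant factors (1,1,1,1).

∂_2: C_2 → C_1 acts by ∂[p,q,r] = [q,r] − [p,r] + [p,q]. For instance
  ∂[0,1,3] = [1,3] − [0,3] + [0,1],
  ∂[0,3,4] = [3,4] − [0,4] + [0,3].
The 10×10 boundary matrix has rank 6 and Smith normal form diag(1,1,1,1,1,1).

Boundary ∂_3: C_3 → C_2 sends each 3-simplex σ to the alternating sum Σ_i (−1)^i (σ with its i-th vertex removed). For instance
  ∂[1,2,3,4] = [2,3,4] − [1,3,4] + [1,2,4] − [1,2,3],
  ∂[0,1,2,4] = [1,2,4] − [0,2,4] + [0,1,4] − [0,1,2].
As a 10×5 matrix over Z this has rank 4, with invariant factors (1,1,1,1).

Reading off H_k = ker ∂_k / im ∂_{k+1}:

  H_0: rank C_0 − rank ∂_1 = 5 − 4 = 1, and the invariant factors of ∂_1 are all 1, so H_0 ≅ Z.

H_0 = Z.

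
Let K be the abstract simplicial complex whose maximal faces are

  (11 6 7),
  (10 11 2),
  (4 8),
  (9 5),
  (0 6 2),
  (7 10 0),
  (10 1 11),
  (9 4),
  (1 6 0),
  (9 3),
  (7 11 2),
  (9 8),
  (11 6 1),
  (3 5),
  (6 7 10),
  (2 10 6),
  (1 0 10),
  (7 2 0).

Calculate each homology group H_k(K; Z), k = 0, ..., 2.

Fix the vertex order 0 < 1 < 2 < 3 < 4 < 5 < 6 < 7 < 8 < 9 < 10 < 11 and write every simplex with vertices in increasing order. Then dim K = 2 and the simplices of K are:

  0-simplices (12): [0], [1], [2], [3], [4], [5], [6], [7], [8], [9], [10], [11]
  1-simplices (24): (24 of them)
  2-simplices (12): [0,1,6], [0,1,10], [0,2,6], [0,2,7], [0,7,10], [1,6,11], [1,10,11], [2,6,10], [2,7,11], [2,10,11], [6,7,10], [6,7,11]

Hence C_0 ≅ Z^12, C_1 ≅ Z^24, C_2 ≅ Z^12.

∂_1: C_1 → C_0 maps an edge to its endpoints' difference, ∂[p,q] = q − p.
The resulting 12×24 matrix has rank 10, and its Smith normal form has invariant factors (1,1,1,1,1,1,1,1,1,1).

The boundary map ∂_2: C_2 → C_1 maps a triangle to the signed sum of its edges. For instance
  ∂[2,7,11] = [7,11] − [2,11] + [2,7],
  ∂[0,2,7] = [2,7] − [0,7] + [0,2].
As a 24×12 matrix over Z this has rank 12, with invariant factors (1,1,1,1,1,1,1,1,1,1,1,2).

Now H_k = ker ∂_k / im ∂_{k+1}, so:

  H_0: rank C_0 − rank ∂_1 = 12 − 10 = 2, and the invariant factors of ∂_1 are all 1, so H_0 = Z^2.
  H_1: rank ker ∂_1 − rank ∂_2 = (24 − 10) − 12 = 2, and ∂_2 has invariant factor 2 > 1, so H_1 = Z^2 × Z/2.
  H_2: rank ker ∂_2 − rank ∂_3 = (12 − 12) − 0 = 0, and there is no ∂_3, so H_2 = 0.

H_0 = Z^2,  H_1 = Z^2 × Z/2,  H_2 = 0.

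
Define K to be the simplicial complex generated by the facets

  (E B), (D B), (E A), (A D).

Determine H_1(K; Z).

Take the total order A < B < D < E on the vertex set. Then K (dimension 1) consists of the simplices:

  0-simplices (4): A, B, D, E
  1-simplices (4): AD, AE, BD, BE

Hence C_0 ≅ Z^4, C_1 ≅ Z^4.

The boundary map ∂_1: C_1 → C_0 maps an edge to its endpoints' difference, ∂[p,q] = q − p.
The resulting 4×4 matrix has rank 3, and its Smith normal form has invariant factors (1,1,1).

From H_k ≅ ker(∂_k) / im(∂_{k+1}) we obtain:

  H_1: rank ker ∂_1 − rank ∂_2 = (4 − 3) − 0 = 1, and there is no ∂_2, so H_1 ≅ Z.

H_1 ≅ Z.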